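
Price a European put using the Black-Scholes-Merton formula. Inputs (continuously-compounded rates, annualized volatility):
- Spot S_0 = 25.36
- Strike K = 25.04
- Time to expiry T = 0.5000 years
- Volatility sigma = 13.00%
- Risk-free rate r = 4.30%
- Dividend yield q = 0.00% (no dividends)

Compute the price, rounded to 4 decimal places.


Answer: Price = 0.5502

Derivation:
d1 = (ln(S/K) + (r - q + 0.5*sigma^2) * T) / (sigma * sqrt(T)) = 0.41799348
d2 = d1 - sigma * sqrt(T) = 0.32606960
exp(-rT) = 0.97872948; exp(-qT) = 1.00000000
P = K * exp(-rT) * N(-d2) - S_0 * exp(-qT) * N(-d1)
N(-d1) = 0.33797594; N(-d2) = 0.37218585
P = 25.0400 * 0.97872948 * 0.37218585 - 25.3600 * 1.00000000 * 0.33797594 = 0.5502


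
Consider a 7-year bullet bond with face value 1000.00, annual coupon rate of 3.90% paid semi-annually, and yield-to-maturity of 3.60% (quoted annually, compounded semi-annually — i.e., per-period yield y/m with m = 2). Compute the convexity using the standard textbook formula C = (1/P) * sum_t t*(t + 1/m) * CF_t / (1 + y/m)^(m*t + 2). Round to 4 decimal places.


Coupon per period c = face * coupon_rate / m = 19.500000
Periods per year m = 2; per-period yield y/m = 0.018000
Number of cashflows N = 14
Cashflows (t years, CF_t, discount factor 1/(1+y/m)^(m*t), PV):
  t = 0.5000: CF_t = 19.500000, DF = 0.982318, PV = 19.155206
  t = 1.0000: CF_t = 19.500000, DF = 0.964949, PV = 18.816509
  t = 1.5000: CF_t = 19.500000, DF = 0.947887, PV = 18.483801
  t = 2.0000: CF_t = 19.500000, DF = 0.931127, PV = 18.156975
  t = 2.5000: CF_t = 19.500000, DF = 0.914663, PV = 17.835928
  t = 3.0000: CF_t = 19.500000, DF = 0.898490, PV = 17.520558
  t = 3.5000: CF_t = 19.500000, DF = 0.882603, PV = 17.210765
  t = 4.0000: CF_t = 19.500000, DF = 0.866997, PV = 16.906449
  t = 4.5000: CF_t = 19.500000, DF = 0.851667, PV = 16.607513
  t = 5.0000: CF_t = 19.500000, DF = 0.836608, PV = 16.313864
  t = 5.5000: CF_t = 19.500000, DF = 0.821816, PV = 16.025406
  t = 6.0000: CF_t = 19.500000, DF = 0.807285, PV = 15.742050
  t = 6.5000: CF_t = 19.500000, DF = 0.793010, PV = 15.463703
  t = 7.0000: CF_t = 1019.500000, DF = 0.778989, PV = 794.178888
Price P = sum_t PV_t = 1018.417616
Convexity numerator sum_t t*(t + 1/m) * CF_t / (1+y/m)^(m*t + 2):
  t = 0.5000: term = 9.241900
  t = 1.0000: term = 27.235463
  t = 1.5000: term = 53.507785
  t = 2.0000: term = 87.602792
  t = 2.5000: term = 129.080735
  t = 3.0000: term = 177.517710
  t = 3.5000: term = 232.505186
  t = 4.0000: term = 293.649548
  t = 4.5000: term = 360.571645
  t = 5.0000: term = 432.906363
  t = 5.5000: term = 510.302196
  t = 6.0000: term = 592.420838
  t = 6.5000: term = 678.936783
  t = 7.0000: term = 40232.969269
Convexity = (1/P) * sum = 43818.448214 / 1018.417616 = 43.026012

Answer: Convexity = 43.0260


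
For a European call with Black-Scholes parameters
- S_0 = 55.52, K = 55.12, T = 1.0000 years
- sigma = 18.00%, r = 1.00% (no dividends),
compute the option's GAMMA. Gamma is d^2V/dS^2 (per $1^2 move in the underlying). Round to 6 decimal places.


Answer: Gamma = 0.039237

Derivation:
d1 = 0.1857260527; d2 = 0.0057260527
phi(d1) = 0.3921206851; exp(-qT) = 1.0000000000; exp(-rT) = 0.9900498337
Gamma = exp(-qT) * phi(d1) / (S * sigma * sqrt(T)) = 1.0000000000 * 0.3921206851 / (55.5200 * 0.1800 * 1.0000000000) = 0.039237


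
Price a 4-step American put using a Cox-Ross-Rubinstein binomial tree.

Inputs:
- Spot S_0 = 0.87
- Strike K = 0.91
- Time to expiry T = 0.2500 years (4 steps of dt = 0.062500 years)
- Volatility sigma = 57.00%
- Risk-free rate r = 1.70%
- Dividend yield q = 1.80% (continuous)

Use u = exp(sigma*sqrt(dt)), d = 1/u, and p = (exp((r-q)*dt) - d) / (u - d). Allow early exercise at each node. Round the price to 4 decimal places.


dt = T/N = 0.062500
u = exp(sigma*sqrt(dt)) = 1.153153; d = 1/u = 0.867188
p = (exp((r-q)*dt) - d) / (u - d) = 0.464217
Discount per step: exp(-r*dt) = 0.998938
Stock lattice S(k, i) with i counting down-moves:
  k=0: S(0,0) = 0.8700
  k=1: S(1,0) = 1.0032; S(1,1) = 0.7545
  k=2: S(2,0) = 1.1569; S(2,1) = 0.8700; S(2,2) = 0.6543
  k=3: S(3,0) = 1.3341; S(3,1) = 1.0032; S(3,2) = 0.7545; S(3,3) = 0.5674
  k=4: S(4,0) = 1.5384; S(4,1) = 1.1569; S(4,2) = 0.8700; S(4,3) = 0.6543; S(4,4) = 0.4920
Terminal payoffs V(N, i) = max(K - S_T, 0):
  V(4,0) = 0.000000; V(4,1) = 0.000000; V(4,2) = 0.040000; V(4,3) = 0.255748; V(4,4) = 0.417993
Backward induction: V(k, i) = exp(-r*dt) * [p * V(k+1, i) + (1-p) * V(k+1, i+1)]; then take max(V_cont, immediate exercise) for American.
  V(3,0) = exp(-r*dt) * [p*0.000000 + (1-p)*0.000000] = 0.000000; exercise = 0.000000; V(3,0) = max -> 0.000000
  V(3,1) = exp(-r*dt) * [p*0.000000 + (1-p)*0.040000] = 0.021409; exercise = 0.000000; V(3,1) = max -> 0.021409
  V(3,2) = exp(-r*dt) * [p*0.040000 + (1-p)*0.255748] = 0.155429; exercise = 0.155547; V(3,2) = max -> 0.155547
  V(3,3) = exp(-r*dt) * [p*0.255748 + (1-p)*0.417993] = 0.342312; exercise = 0.342640; V(3,3) = max -> 0.342640
  V(2,0) = exp(-r*dt) * [p*0.000000 + (1-p)*0.021409] = 0.011458; exercise = 0.000000; V(2,0) = max -> 0.011458
  V(2,1) = exp(-r*dt) * [p*0.021409 + (1-p)*0.155547] = 0.093179; exercise = 0.040000; V(2,1) = max -> 0.093179
  V(2,2) = exp(-r*dt) * [p*0.155547 + (1-p)*0.342640] = 0.255517; exercise = 0.255748; V(2,2) = max -> 0.255748
  V(1,0) = exp(-r*dt) * [p*0.011458 + (1-p)*0.093179] = 0.055184; exercise = 0.000000; V(1,0) = max -> 0.055184
  V(1,1) = exp(-r*dt) * [p*0.093179 + (1-p)*0.255748] = 0.180089; exercise = 0.155547; V(1,1) = max -> 0.180089
  V(0,0) = exp(-r*dt) * [p*0.055184 + (1-p)*0.180089] = 0.121976; exercise = 0.040000; V(0,0) = max -> 0.121976

Answer: Price = V(0,0) = 0.1220


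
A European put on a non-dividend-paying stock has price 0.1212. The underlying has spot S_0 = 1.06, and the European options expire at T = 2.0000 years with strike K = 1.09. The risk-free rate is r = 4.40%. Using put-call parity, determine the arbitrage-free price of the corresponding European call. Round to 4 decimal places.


Answer: Call price = 0.1830

Derivation:
Put-call parity: C - P = S_0 * exp(-qT) - K * exp(-rT).
S_0 * exp(-qT) = 1.0600 * 1.00000000 = 1.06000000
K * exp(-rT) = 1.0900 * 0.91576088 = 0.99817936
C = P + S*exp(-qT) - K*exp(-rT)
C = 0.1212 + 1.06000000 - 0.99817936 = 0.1830


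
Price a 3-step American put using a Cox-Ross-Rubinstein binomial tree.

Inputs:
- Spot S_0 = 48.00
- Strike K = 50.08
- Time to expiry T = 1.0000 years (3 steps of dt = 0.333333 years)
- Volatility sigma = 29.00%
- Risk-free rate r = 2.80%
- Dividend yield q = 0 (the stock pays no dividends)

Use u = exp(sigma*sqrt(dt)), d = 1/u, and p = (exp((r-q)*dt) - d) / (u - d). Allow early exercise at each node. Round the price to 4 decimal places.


Answer: Price = V(0,0) = 6.4463

Derivation:
dt = T/N = 0.333333
u = exp(sigma*sqrt(dt)) = 1.182264; d = 1/u = 0.845834
p = (exp((r-q)*dt) - d) / (u - d) = 0.486112
Discount per step: exp(-r*dt) = 0.990710
Stock lattice S(k, i) with i counting down-moves:
  k=0: S(0,0) = 48.0000
  k=1: S(1,0) = 56.7487; S(1,1) = 40.6001
  k=2: S(2,0) = 67.0920; S(2,1) = 48.0000; S(2,2) = 34.3409
  k=3: S(3,0) = 79.3204; S(3,1) = 56.7487; S(3,2) = 40.6001; S(3,3) = 29.0467
Terminal payoffs V(N, i) = max(K - S_T, 0):
  V(3,0) = 0.000000; V(3,1) = 0.000000; V(3,2) = 9.479945; V(3,3) = 21.033259
Backward induction: V(k, i) = exp(-r*dt) * [p * V(k+1, i) + (1-p) * V(k+1, i+1)]; then take max(V_cont, immediate exercise) for American.
  V(2,0) = exp(-r*dt) * [p*0.000000 + (1-p)*0.000000] = 0.000000; exercise = 0.000000; V(2,0) = max -> 0.000000
  V(2,1) = exp(-r*dt) * [p*0.000000 + (1-p)*9.479945] = 4.826375; exercise = 2.080000; V(2,1) = max -> 4.826375
  V(2,2) = exp(-r*dt) * [p*9.479945 + (1-p)*21.033259] = 15.273834; exercise = 15.739073; V(2,2) = max -> 15.739073
  V(1,0) = exp(-r*dt) * [p*0.000000 + (1-p)*4.826375] = 2.457176; exercise = 0.000000; V(1,0) = max -> 2.457176
  V(1,1) = exp(-r*dt) * [p*4.826375 + (1-p)*15.739073] = 10.337348; exercise = 9.479945; V(1,1) = max -> 10.337348
  V(0,0) = exp(-r*dt) * [p*2.457176 + (1-p)*10.337348] = 6.446257; exercise = 2.080000; V(0,0) = max -> 6.446257


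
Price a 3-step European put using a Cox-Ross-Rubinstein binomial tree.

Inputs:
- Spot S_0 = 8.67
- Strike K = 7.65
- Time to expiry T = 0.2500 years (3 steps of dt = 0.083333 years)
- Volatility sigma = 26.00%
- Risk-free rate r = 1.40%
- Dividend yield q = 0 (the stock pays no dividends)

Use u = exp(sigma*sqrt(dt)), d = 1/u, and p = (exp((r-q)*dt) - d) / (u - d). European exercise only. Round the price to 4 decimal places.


Answer: Price = V(0,0) = 0.0968

Derivation:
dt = T/N = 0.083333
u = exp(sigma*sqrt(dt)) = 1.077944; d = 1/u = 0.927692
p = (exp((r-q)*dt) - d) / (u - d) = 0.489014
Discount per step: exp(-r*dt) = 0.998834
Stock lattice S(k, i) with i counting down-moves:
  k=0: S(0,0) = 8.6700
  k=1: S(1,0) = 9.3458; S(1,1) = 8.0431
  k=2: S(2,0) = 10.0742; S(2,1) = 8.6700; S(2,2) = 7.4615
  k=3: S(3,0) = 10.8594; S(3,1) = 9.3458; S(3,2) = 8.0431; S(3,3) = 6.9220
Terminal payoffs V(N, i) = max(K - S_T, 0):
  V(3,0) = 0.000000; V(3,1) = 0.000000; V(3,2) = 0.000000; V(3,3) = 0.728018
Backward induction: V(k, i) = exp(-r*dt) * [p * V(k+1, i) + (1-p) * V(k+1, i+1)].
  V(2,0) = exp(-r*dt) * [p*0.000000 + (1-p)*0.000000] = 0.000000
  V(2,1) = exp(-r*dt) * [p*0.000000 + (1-p)*0.000000] = 0.000000
  V(2,2) = exp(-r*dt) * [p*0.000000 + (1-p)*0.728018] = 0.371573
  V(1,0) = exp(-r*dt) * [p*0.000000 + (1-p)*0.000000] = 0.000000
  V(1,1) = exp(-r*dt) * [p*0.000000 + (1-p)*0.371573] = 0.189647
  V(0,0) = exp(-r*dt) * [p*0.000000 + (1-p)*0.189647] = 0.096794


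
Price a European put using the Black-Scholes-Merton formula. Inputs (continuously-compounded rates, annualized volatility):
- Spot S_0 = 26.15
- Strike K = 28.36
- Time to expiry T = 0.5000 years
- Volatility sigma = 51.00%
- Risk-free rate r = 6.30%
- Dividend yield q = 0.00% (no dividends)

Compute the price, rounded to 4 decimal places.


d1 = (ln(S/K) + (r - q + 0.5*sigma^2) * T) / (sigma * sqrt(T)) = 0.04268842
d2 = d1 - sigma * sqrt(T) = -0.31793604
exp(-rT) = 0.96899096; exp(-qT) = 1.00000000
P = K * exp(-rT) * N(-d2) - S_0 * exp(-qT) * N(-d1)
N(-d1) = 0.48297495; N(-d2) = 0.62473327
P = 28.3600 * 0.96899096 * 0.62473327 - 26.1500 * 1.00000000 * 0.48297495 = 4.5382

Answer: Price = 4.5382


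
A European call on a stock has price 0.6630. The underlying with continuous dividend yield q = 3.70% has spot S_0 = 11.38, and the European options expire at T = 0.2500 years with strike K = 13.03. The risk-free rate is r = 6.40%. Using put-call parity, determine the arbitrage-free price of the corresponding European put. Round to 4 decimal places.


Answer: Put price = 2.2110

Derivation:
Put-call parity: C - P = S_0 * exp(-qT) - K * exp(-rT).
S_0 * exp(-qT) = 11.3800 * 0.99079265 = 11.27522035
K * exp(-rT) = 13.0300 * 0.98412732 = 12.82317898
P = C - S*exp(-qT) + K*exp(-rT)
P = 0.6630 - 11.27522035 + 12.82317898 = 2.2110


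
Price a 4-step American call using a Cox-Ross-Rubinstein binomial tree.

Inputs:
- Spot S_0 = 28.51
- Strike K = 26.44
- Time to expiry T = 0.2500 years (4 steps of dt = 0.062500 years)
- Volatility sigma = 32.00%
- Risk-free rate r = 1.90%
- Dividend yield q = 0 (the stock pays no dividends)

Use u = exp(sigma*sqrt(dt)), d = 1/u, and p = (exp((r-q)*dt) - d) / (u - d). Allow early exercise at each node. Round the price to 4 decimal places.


dt = T/N = 0.062500
u = exp(sigma*sqrt(dt)) = 1.083287; d = 1/u = 0.923116
p = (exp((r-q)*dt) - d) / (u - d) = 0.487429
Discount per step: exp(-r*dt) = 0.998813
Stock lattice S(k, i) with i counting down-moves:
  k=0: S(0,0) = 28.5100
  k=1: S(1,0) = 30.8845; S(1,1) = 26.3180
  k=2: S(2,0) = 33.4568; S(2,1) = 28.5100; S(2,2) = 24.2946
  k=3: S(3,0) = 36.2433; S(3,1) = 30.8845; S(3,2) = 26.3180; S(3,3) = 22.4268
  k=4: S(4,0) = 39.2619; S(4,1) = 33.4568; S(4,2) = 28.5100; S(4,3) = 24.2946; S(4,4) = 20.7025
Terminal payoffs V(N, i) = max(S_T - K, 0):
  V(4,0) = 12.821913; V(4,1) = 7.016795; V(4,2) = 2.070000; V(4,3) = 0.000000; V(4,4) = 0.000000
Backward induction: V(k, i) = exp(-r*dt) * [p * V(k+1, i) + (1-p) * V(k+1, i+1)]; then take max(V_cont, immediate exercise) for American.
  V(3,0) = exp(-r*dt) * [p*12.821913 + (1-p)*7.016795] = 9.834692; exercise = 9.803313; V(3,0) = max -> 9.834692
  V(3,1) = exp(-r*dt) * [p*7.016795 + (1-p)*2.070000] = 4.475893; exercise = 4.444514; V(3,1) = max -> 4.475893
  V(3,2) = exp(-r*dt) * [p*2.070000 + (1-p)*0.000000] = 1.007781; exercise = 0.000000; V(3,2) = max -> 1.007781
  V(3,3) = exp(-r*dt) * [p*0.000000 + (1-p)*0.000000] = 0.000000; exercise = 0.000000; V(3,3) = max -> 0.000000
  V(2,0) = exp(-r*dt) * [p*9.834692 + (1-p)*4.475893] = 7.079515; exercise = 7.016795; V(2,0) = max -> 7.079515
  V(2,1) = exp(-r*dt) * [p*4.475893 + (1-p)*1.007781] = 2.695037; exercise = 2.070000; V(2,1) = max -> 2.695037
  V(2,2) = exp(-r*dt) * [p*1.007781 + (1-p)*0.000000] = 0.490639; exercise = 0.000000; V(2,2) = max -> 0.490639
  V(1,0) = exp(-r*dt) * [p*7.079515 + (1-p)*2.695037] = 4.826424; exercise = 4.444514; V(1,0) = max -> 4.826424
  V(1,1) = exp(-r*dt) * [p*2.695037 + (1-p)*0.490639] = 1.563269; exercise = 0.000000; V(1,1) = max -> 1.563269
  V(0,0) = exp(-r*dt) * [p*4.826424 + (1-p)*1.563269] = 3.150083; exercise = 2.070000; V(0,0) = max -> 3.150083

Answer: Price = V(0,0) = 3.1501


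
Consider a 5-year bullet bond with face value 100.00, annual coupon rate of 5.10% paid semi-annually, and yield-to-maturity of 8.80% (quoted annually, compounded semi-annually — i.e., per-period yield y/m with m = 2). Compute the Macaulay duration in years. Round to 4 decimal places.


Coupon per period c = face * coupon_rate / m = 2.550000
Periods per year m = 2; per-period yield y/m = 0.044000
Number of cashflows N = 10
Cashflows (t years, CF_t, discount factor 1/(1+y/m)^(m*t), PV):
  t = 0.5000: CF_t = 2.550000, DF = 0.957854, PV = 2.442529
  t = 1.0000: CF_t = 2.550000, DF = 0.917485, PV = 2.339587
  t = 1.5000: CF_t = 2.550000, DF = 0.878817, PV = 2.240984
  t = 2.0000: CF_t = 2.550000, DF = 0.841779, PV = 2.146536
  t = 2.5000: CF_t = 2.550000, DF = 0.806302, PV = 2.056069
  t = 3.0000: CF_t = 2.550000, DF = 0.772320, PV = 1.969415
  t = 3.5000: CF_t = 2.550000, DF = 0.739770, PV = 1.886413
  t = 4.0000: CF_t = 2.550000, DF = 0.708592, PV = 1.806909
  t = 4.5000: CF_t = 2.550000, DF = 0.678728, PV = 1.730755
  t = 5.0000: CF_t = 102.550000, DF = 0.650122, PV = 66.670034
Price P = sum_t PV_t = 85.289230
Macaulay numerator sum_t t * PV_t:
  t * PV_t at t = 0.5000: 1.221264
  t * PV_t at t = 1.0000: 2.339587
  t * PV_t at t = 1.5000: 3.361475
  t * PV_t at t = 2.0000: 4.293072
  t * PV_t at t = 2.5000: 5.140173
  t * PV_t at t = 3.0000: 5.908244
  t * PV_t at t = 3.5000: 6.602444
  t * PV_t at t = 4.0000: 7.227635
  t * PV_t at t = 4.5000: 7.788399
  t * PV_t at t = 5.0000: 333.350171
Macaulay duration D = (sum_t t * PV_t) / P = 377.232465 / 85.289230 = 4.422979

Answer: Macaulay duration = 4.4230 years


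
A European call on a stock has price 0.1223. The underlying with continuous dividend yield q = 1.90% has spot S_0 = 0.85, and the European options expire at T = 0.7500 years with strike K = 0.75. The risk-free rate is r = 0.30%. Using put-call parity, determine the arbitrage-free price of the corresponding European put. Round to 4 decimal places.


Answer: Put price = 0.0326

Derivation:
Put-call parity: C - P = S_0 * exp(-qT) - K * exp(-rT).
S_0 * exp(-qT) = 0.8500 * 0.98585105 = 0.83797339
K * exp(-rT) = 0.7500 * 0.99775253 = 0.74831440
P = C - S*exp(-qT) + K*exp(-rT)
P = 0.1223 - 0.83797339 + 0.74831440 = 0.0326


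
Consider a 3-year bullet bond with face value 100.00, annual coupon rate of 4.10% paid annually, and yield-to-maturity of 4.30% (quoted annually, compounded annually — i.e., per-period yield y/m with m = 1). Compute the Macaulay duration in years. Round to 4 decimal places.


Coupon per period c = face * coupon_rate / m = 4.100000
Periods per year m = 1; per-period yield y/m = 0.043000
Number of cashflows N = 3
Cashflows (t years, CF_t, discount factor 1/(1+y/m)^(m*t), PV):
  t = 1.0000: CF_t = 4.100000, DF = 0.958773, PV = 3.930968
  t = 2.0000: CF_t = 4.100000, DF = 0.919245, PV = 3.768905
  t = 3.0000: CF_t = 104.100000, DF = 0.881347, PV = 91.748253
Price P = sum_t PV_t = 99.448127
Macaulay numerator sum_t t * PV_t:
  t * PV_t at t = 1.0000: 3.930968
  t * PV_t at t = 2.0000: 7.537811
  t * PV_t at t = 3.0000: 275.244759
Macaulay duration D = (sum_t t * PV_t) / P = 286.713539 / 99.448127 = 2.883046

Answer: Macaulay duration = 2.8830 years


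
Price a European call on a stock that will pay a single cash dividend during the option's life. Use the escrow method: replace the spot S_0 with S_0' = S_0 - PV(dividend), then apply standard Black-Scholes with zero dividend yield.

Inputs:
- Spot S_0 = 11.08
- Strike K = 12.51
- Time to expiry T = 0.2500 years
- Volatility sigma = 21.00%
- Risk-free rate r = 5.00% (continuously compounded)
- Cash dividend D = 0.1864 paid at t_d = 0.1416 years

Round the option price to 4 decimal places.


Answer: Price = 0.0686

Derivation:
PV(D) = D * exp(-r * t_d) = 0.1864 * 0.99294500 = 0.18508495
S_0' = S_0 - PV(D) = 11.0800 - 0.18508495 = 10.89491505
d1 = (ln(S_0'/K) + (r + sigma^2/2)*T) / (sigma*sqrt(T)) = -1.14494908
d2 = d1 - sigma*sqrt(T) = -1.24994908
exp(-rT) = 0.98757780
N(d1) = 0.12611513; N(d2) = 0.10565907
C = S_0' * N(d1) - K * exp(-rT) * N(d2) = 10.89491505 * 0.12611513 - 12.5100 * 0.98757780 * 0.10565907 = 0.0686


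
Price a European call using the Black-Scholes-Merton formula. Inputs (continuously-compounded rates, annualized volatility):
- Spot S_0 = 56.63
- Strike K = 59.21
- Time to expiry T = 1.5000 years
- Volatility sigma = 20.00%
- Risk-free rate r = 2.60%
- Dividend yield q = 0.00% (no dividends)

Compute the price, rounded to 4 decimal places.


Answer: Price = 5.3793

Derivation:
d1 = (ln(S/K) + (r - q + 0.5*sigma^2) * T) / (sigma * sqrt(T)) = 0.09981031
d2 = d1 - sigma * sqrt(T) = -0.14513866
exp(-rT) = 0.96175071; exp(-qT) = 1.00000000
C = S_0 * exp(-qT) * N(d1) - K * exp(-rT) * N(d2)
N(d1) = 0.53975254; N(d2) = 0.44230070
C = 56.6300 * 1.00000000 * 0.53975254 - 59.2100 * 0.96175071 * 0.44230070 = 5.3793


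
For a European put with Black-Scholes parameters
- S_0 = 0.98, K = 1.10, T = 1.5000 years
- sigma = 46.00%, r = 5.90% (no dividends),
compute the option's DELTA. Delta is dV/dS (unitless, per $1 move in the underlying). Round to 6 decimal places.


Answer: Delta = -0.407592

Derivation:
d1 = 0.2337436466; d2 = -0.3296389943
phi(d1) = 0.3881914709; exp(-qT) = 1.0000000000; exp(-rT) = 0.9153031107
N(-d1) = 0.4075920006
Delta = -exp(-qT) * N(-d1) = -1.0000000000 * 0.4075920006 = -0.407592


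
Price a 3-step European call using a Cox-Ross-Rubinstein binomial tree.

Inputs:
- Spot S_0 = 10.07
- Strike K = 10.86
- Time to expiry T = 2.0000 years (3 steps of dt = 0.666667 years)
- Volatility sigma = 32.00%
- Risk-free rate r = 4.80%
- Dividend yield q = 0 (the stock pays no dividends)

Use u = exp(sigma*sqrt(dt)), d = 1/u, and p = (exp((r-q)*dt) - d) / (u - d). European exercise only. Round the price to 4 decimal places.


Answer: Price = V(0,0) = 1.9950

Derivation:
dt = T/N = 0.666667
u = exp(sigma*sqrt(dt)) = 1.298590; d = 1/u = 0.770066
p = (exp((r-q)*dt) - d) / (u - d) = 0.496575
Discount per step: exp(-r*dt) = 0.968507
Stock lattice S(k, i) with i counting down-moves:
  k=0: S(0,0) = 10.0700
  k=1: S(1,0) = 13.0768; S(1,1) = 7.7546
  k=2: S(2,0) = 16.9814; S(2,1) = 10.0700; S(2,2) = 5.9715
  k=3: S(3,0) = 22.0519; S(3,1) = 13.0768; S(3,2) = 7.7546; S(3,3) = 4.5985
Terminal payoffs V(N, i) = max(S_T - K, 0):
  V(3,0) = 11.191870; V(3,1) = 2.216799; V(3,2) = 0.000000; V(3,3) = 0.000000
Backward induction: V(k, i) = exp(-r*dt) * [p * V(k+1, i) + (1-p) * V(k+1, i+1)].
  V(2,0) = exp(-r*dt) * [p*11.191870 + (1-p)*2.216799] = 6.463417
  V(2,1) = exp(-r*dt) * [p*2.216799 + (1-p)*0.000000] = 1.066138
  V(2,2) = exp(-r*dt) * [p*0.000000 + (1-p)*0.000000] = 0.000000
  V(1,0) = exp(-r*dt) * [p*6.463417 + (1-p)*1.066138] = 3.628306
  V(1,1) = exp(-r*dt) * [p*1.066138 + (1-p)*0.000000] = 0.512744
  V(0,0) = exp(-r*dt) * [p*3.628306 + (1-p)*0.512744] = 1.994981


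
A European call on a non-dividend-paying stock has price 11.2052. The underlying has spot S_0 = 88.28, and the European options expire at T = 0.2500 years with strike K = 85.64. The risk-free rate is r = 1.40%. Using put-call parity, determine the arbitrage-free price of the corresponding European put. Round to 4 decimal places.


Put-call parity: C - P = S_0 * exp(-qT) - K * exp(-rT).
S_0 * exp(-qT) = 88.2800 * 1.00000000 = 88.28000000
K * exp(-rT) = 85.6400 * 0.99650612 = 85.34078393
P = C - S*exp(-qT) + K*exp(-rT)
P = 11.2052 - 88.28000000 + 85.34078393 = 8.2660

Answer: Put price = 8.2660


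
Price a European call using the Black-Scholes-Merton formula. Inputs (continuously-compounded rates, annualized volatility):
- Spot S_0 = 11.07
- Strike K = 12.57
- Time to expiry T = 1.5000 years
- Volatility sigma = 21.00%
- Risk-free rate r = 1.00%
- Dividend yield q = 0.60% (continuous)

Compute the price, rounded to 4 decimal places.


Answer: Price = 0.6179

Derivation:
d1 = (ln(S/K) + (r - q + 0.5*sigma^2) * T) / (sigma * sqrt(T)) = -0.34214813
d2 = d1 - sigma * sqrt(T) = -0.59934456
exp(-rT) = 0.98511194; exp(-qT) = 0.99104038
C = S_0 * exp(-qT) * N(d1) - K * exp(-rT) * N(d2)
N(d1) = 0.36611971; N(d2) = 0.27447157
C = 11.0700 * 0.99104038 * 0.36611971 - 12.5700 * 0.98511194 * 0.27447157 = 0.6179


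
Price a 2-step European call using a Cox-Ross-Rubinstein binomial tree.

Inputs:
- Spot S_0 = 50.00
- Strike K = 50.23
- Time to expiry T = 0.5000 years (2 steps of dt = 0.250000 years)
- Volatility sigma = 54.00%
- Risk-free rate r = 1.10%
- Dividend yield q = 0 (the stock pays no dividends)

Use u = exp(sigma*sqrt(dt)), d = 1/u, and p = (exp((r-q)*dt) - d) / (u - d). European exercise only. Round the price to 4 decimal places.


Answer: Price = V(0,0) = 6.7848

Derivation:
dt = T/N = 0.250000
u = exp(sigma*sqrt(dt)) = 1.309964; d = 1/u = 0.763379
p = (exp((r-q)*dt) - d) / (u - d) = 0.437945
Discount per step: exp(-r*dt) = 0.997254
Stock lattice S(k, i) with i counting down-moves:
  k=0: S(0,0) = 50.0000
  k=1: S(1,0) = 65.4982; S(1,1) = 38.1690
  k=2: S(2,0) = 85.8003; S(2,1) = 50.0000; S(2,2) = 29.1374
Terminal payoffs V(N, i) = max(S_T - K, 0):
  V(2,0) = 35.570343; V(2,1) = 0.000000; V(2,2) = 0.000000
Backward induction: V(k, i) = exp(-r*dt) * [p * V(k+1, i) + (1-p) * V(k+1, i+1)].
  V(1,0) = exp(-r*dt) * [p*35.570343 + (1-p)*0.000000] = 15.535083
  V(1,1) = exp(-r*dt) * [p*0.000000 + (1-p)*0.000000] = 0.000000
  V(0,0) = exp(-r*dt) * [p*15.535083 + (1-p)*0.000000] = 6.784832


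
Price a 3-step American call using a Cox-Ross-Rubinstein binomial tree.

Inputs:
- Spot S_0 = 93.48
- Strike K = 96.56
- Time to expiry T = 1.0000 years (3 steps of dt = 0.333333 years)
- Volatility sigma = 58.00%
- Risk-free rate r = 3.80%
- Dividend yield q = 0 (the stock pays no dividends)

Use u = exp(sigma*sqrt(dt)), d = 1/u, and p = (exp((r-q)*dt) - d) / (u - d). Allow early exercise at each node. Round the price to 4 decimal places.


dt = T/N = 0.333333
u = exp(sigma*sqrt(dt)) = 1.397749; d = 1/u = 0.715436
p = (exp((r-q)*dt) - d) / (u - d) = 0.435740
Discount per step: exp(-r*dt) = 0.987413
Stock lattice S(k, i) with i counting down-moves:
  k=0: S(0,0) = 93.4800
  k=1: S(1,0) = 130.6616; S(1,1) = 66.8790
  k=2: S(2,0) = 182.6321; S(2,1) = 93.4800; S(2,2) = 47.8476
  k=3: S(3,0) = 255.2739; S(3,1) = 130.6616; S(3,2) = 66.8790; S(3,3) = 34.2319
Terminal payoffs V(N, i) = max(S_T - K, 0):
  V(3,0) = 158.713872; V(3,1) = 34.101586; V(3,2) = 0.000000; V(3,3) = 0.000000
Backward induction: V(k, i) = exp(-r*dt) * [p * V(k+1, i) + (1-p) * V(k+1, i+1)]; then take max(V_cont, immediate exercise) for American.
  V(2,0) = exp(-r*dt) * [p*158.713872 + (1-p)*34.101586] = 87.287493; exercise = 86.072114; V(2,0) = max -> 87.287493
  V(2,1) = exp(-r*dt) * [p*34.101586 + (1-p)*0.000000] = 14.672399; exercise = 0.000000; V(2,1) = max -> 14.672399
  V(2,2) = exp(-r*dt) * [p*0.000000 + (1-p)*0.000000] = 0.000000; exercise = 0.000000; V(2,2) = max -> 0.000000
  V(1,0) = exp(-r*dt) * [p*87.287493 + (1-p)*14.672399] = 45.730773; exercise = 34.101586; V(1,0) = max -> 45.730773
  V(1,1) = exp(-r*dt) * [p*14.672399 + (1-p)*0.000000] = 6.312882; exercise = 0.000000; V(1,1) = max -> 6.312882
  V(0,0) = exp(-r*dt) * [p*45.730773 + (1-p)*6.312882] = 23.193193; exercise = 0.000000; V(0,0) = max -> 23.193193

Answer: Price = V(0,0) = 23.1932


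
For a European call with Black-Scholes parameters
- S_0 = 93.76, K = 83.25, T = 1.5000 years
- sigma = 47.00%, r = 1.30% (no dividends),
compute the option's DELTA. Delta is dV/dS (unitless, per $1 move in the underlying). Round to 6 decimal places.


Answer: Delta = 0.701330

Derivation:
d1 = 0.5282301994; d2 = -0.0473998902
phi(d1) = 0.3469925028; exp(-qT) = 1.0000000000; exp(-rT) = 0.9806888952
N(d1) = 0.7013302143
Delta = exp(-qT) * N(d1) = 1.0000000000 * 0.7013302143 = 0.701330


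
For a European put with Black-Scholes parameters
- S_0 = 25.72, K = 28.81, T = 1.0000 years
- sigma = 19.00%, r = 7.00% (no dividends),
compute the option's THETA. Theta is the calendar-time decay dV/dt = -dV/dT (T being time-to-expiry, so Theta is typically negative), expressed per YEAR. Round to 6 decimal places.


Answer: Theta = 0.212730

Derivation:
d1 = -0.1337034196; d2 = -0.3237034196
phi(d1) = 0.3953923028; exp(-qT) = 1.0000000000; exp(-rT) = 0.9323938199
Theta = -S*exp(-qT)*phi(d1)*sigma/(2*sqrt(T)) + r*K*exp(-rT)*N(-d2) - q*S*exp(-qT)*N(-d1)
N(-d1) = 0.5531814495; N(-d2) = 0.6269187092; sqrt(T) = 1.0000000000
Term 1 = -25.7200 * 1.0000000000 * 0.3953923028 * 0.1900 / (2 * 1.0000000000) = -0.9661015527
Term 2 = 0.0700 * 28.8100 * 0.9323938199 * 0.6269187092 = 1.1788319967
Term 3 = 0 (no dividend yield, q = 0)
Theta = -0.9661015527 + (1.1788319967) + (0.0000000000) = 0.212730


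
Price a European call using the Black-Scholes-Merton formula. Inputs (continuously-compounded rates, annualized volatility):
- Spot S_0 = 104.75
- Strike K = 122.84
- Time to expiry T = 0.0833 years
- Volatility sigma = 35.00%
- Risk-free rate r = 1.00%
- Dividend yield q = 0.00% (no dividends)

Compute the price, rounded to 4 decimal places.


Answer: Price = 0.2862

Derivation:
d1 = (ln(S/K) + (r - q + 0.5*sigma^2) * T) / (sigma * sqrt(T)) = -1.51828303
d2 = d1 - sigma * sqrt(T) = -1.61929912
exp(-rT) = 0.99916735; exp(-qT) = 1.00000000
C = S_0 * exp(-qT) * N(d1) - K * exp(-rT) * N(d2)
N(d1) = 0.06447153; N(d2) = 0.05269146
C = 104.7500 * 1.00000000 * 0.06447153 - 122.8400 * 0.99916735 * 0.05269146 = 0.2862


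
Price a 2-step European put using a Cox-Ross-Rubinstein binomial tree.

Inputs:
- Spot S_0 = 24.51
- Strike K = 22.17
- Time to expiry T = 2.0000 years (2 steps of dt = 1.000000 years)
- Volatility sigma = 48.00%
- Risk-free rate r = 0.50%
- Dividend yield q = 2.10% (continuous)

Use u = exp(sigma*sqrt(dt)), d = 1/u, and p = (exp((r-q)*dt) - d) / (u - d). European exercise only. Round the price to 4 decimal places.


dt = T/N = 1.000000
u = exp(sigma*sqrt(dt)) = 1.616074; d = 1/u = 0.618783
p = (exp((r-q)*dt) - d) / (u - d) = 0.366336
Discount per step: exp(-r*dt) = 0.995012
Stock lattice S(k, i) with i counting down-moves:
  k=0: S(0,0) = 24.5100
  k=1: S(1,0) = 39.6100; S(1,1) = 15.1664
  k=2: S(2,0) = 64.0127; S(2,1) = 24.5100; S(2,2) = 9.3847
Terminal payoffs V(N, i) = max(K - S_T, 0):
  V(2,0) = 0.000000; V(2,1) = 0.000000; V(2,2) = 12.785295
Backward induction: V(k, i) = exp(-r*dt) * [p * V(k+1, i) + (1-p) * V(k+1, i+1)].
  V(1,0) = exp(-r*dt) * [p*0.000000 + (1-p)*0.000000] = 0.000000
  V(1,1) = exp(-r*dt) * [p*0.000000 + (1-p)*12.785295] = 8.061170
  V(0,0) = exp(-r*dt) * [p*0.000000 + (1-p)*8.061170] = 5.082594

Answer: Price = V(0,0) = 5.0826


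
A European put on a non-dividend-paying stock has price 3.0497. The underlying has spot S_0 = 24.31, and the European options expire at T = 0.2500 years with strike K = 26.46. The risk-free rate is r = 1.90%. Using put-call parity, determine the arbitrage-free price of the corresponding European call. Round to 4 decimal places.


Put-call parity: C - P = S_0 * exp(-qT) - K * exp(-rT).
S_0 * exp(-qT) = 24.3100 * 1.00000000 = 24.31000000
K * exp(-rT) = 26.4600 * 0.99526126 = 26.33461303
C = P + S*exp(-qT) - K*exp(-rT)
C = 3.0497 + 24.31000000 - 26.33461303 = 1.0251

Answer: Call price = 1.0251


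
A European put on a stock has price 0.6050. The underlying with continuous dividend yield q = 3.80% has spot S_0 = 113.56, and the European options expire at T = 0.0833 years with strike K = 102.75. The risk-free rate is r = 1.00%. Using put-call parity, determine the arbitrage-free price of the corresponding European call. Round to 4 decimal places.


Put-call parity: C - P = S_0 * exp(-qT) - K * exp(-rT).
S_0 * exp(-qT) = 113.5600 * 0.99683960 = 113.20110550
K * exp(-rT) = 102.7500 * 0.99916735 = 102.66444489
C = P + S*exp(-qT) - K*exp(-rT)
C = 0.6050 + 113.20110550 - 102.66444489 = 11.1417

Answer: Call price = 11.1417


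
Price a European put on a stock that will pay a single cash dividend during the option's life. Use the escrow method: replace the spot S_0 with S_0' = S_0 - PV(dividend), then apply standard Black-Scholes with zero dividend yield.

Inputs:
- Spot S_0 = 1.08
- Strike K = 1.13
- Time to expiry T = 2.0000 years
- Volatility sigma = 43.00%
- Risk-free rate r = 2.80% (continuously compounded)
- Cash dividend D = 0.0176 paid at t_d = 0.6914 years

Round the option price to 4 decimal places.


Answer: Price = 0.2575

Derivation:
PV(D) = D * exp(-r * t_d) = 0.0176 * 0.98082699 = 0.01726255
S_0' = S_0 - PV(D) = 1.0800 - 0.01726255 = 1.06273745
d1 = (ln(S_0'/K) + (r + sigma^2/2)*T) / (sigma*sqrt(T)) = 0.29522603
d2 = d1 - sigma*sqrt(T) = -0.31288580
exp(-rT) = 0.94553914
N(-d1) = 0.38391061; N(-d2) = 0.62281629
P = K * exp(-rT) * N(-d2) - S_0' * N(-d1) = 1.1300 * 0.94553914 * 0.62281629 - 1.06273745 * 0.38391061 = 0.2575


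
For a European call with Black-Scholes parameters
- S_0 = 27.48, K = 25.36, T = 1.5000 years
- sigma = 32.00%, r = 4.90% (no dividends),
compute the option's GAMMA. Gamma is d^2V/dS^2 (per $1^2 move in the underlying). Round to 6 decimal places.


Answer: Gamma = 0.031155

Derivation:
d1 = 0.5883504372; d2 = 0.1964320784
phi(d1) = 0.3355391454; exp(-qT) = 1.0000000000; exp(-rT) = 0.9291361458
Gamma = exp(-qT) * phi(d1) / (S * sigma * sqrt(T)) = 1.0000000000 * 0.3355391454 / (27.4800 * 0.3200 * 1.2247448714) = 0.031155


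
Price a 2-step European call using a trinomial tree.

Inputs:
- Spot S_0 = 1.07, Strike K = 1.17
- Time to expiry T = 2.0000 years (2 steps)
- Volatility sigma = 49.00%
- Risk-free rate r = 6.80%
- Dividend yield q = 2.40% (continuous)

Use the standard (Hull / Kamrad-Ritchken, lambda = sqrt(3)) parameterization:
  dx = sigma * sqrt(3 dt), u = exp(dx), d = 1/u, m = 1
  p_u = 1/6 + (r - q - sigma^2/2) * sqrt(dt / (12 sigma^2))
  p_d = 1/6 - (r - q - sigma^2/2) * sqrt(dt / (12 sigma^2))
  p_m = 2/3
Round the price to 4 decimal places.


Answer: Price = V(0,0) = 0.2492

Derivation:
dt = T/N = 1.000000; dx = sigma*sqrt(3*dt) = 0.848705
u = exp(dx) = 2.336619; d = 1/u = 0.427969
p_u = 0.121863, p_m = 0.666667, p_d = 0.211470
Discount per step: exp(-r*dt) = 0.934260
Stock lattice S(k, j) with j the centered position index:
  k=0: S(0,+0) = 1.0700
  k=1: S(1,-1) = 0.4579; S(1,+0) = 1.0700; S(1,+1) = 2.5002
  k=2: S(2,-2) = 0.1960; S(2,-1) = 0.4579; S(2,+0) = 1.0700; S(2,+1) = 2.5002; S(2,+2) = 5.8420
Terminal payoffs V(N, j) = max(S_T - K, 0):
  V(2,-2) = 0.000000; V(2,-1) = 0.000000; V(2,+0) = 0.000000; V(2,+1) = 1.330182; V(2,+2) = 4.671972
Backward induction: V(k, j) = exp(-r*dt) * [p_u * V(k+1, j+1) + p_m * V(k+1, j) + p_d * V(k+1, j-1)]
  V(1,-1) = exp(-r*dt) * [p_u*0.000000 + p_m*0.000000 + p_d*0.000000] = 0.000000
  V(1,+0) = exp(-r*dt) * [p_u*1.330182 + p_m*0.000000 + p_d*0.000000] = 0.151444
  V(1,+1) = exp(-r*dt) * [p_u*4.671972 + p_m*1.330182 + p_d*0.000000] = 1.360404
  V(0,+0) = exp(-r*dt) * [p_u*1.360404 + p_m*0.151444 + p_d*0.000000] = 0.249210


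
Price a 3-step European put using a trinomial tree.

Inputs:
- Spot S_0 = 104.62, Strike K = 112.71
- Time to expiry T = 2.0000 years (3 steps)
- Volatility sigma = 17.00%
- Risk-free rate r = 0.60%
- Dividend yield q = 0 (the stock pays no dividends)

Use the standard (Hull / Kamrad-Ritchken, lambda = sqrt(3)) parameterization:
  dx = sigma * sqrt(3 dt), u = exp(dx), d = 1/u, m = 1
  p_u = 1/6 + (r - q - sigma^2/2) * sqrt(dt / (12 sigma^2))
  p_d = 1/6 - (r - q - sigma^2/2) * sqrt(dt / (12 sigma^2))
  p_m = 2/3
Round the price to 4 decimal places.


Answer: Price = V(0,0) = 14.2194

Derivation:
dt = T/N = 0.666667; dx = sigma*sqrt(3*dt) = 0.240416
u = exp(dx) = 1.271778; d = 1/u = 0.786300
p_u = 0.154951, p_m = 0.666667, p_d = 0.178382
Discount per step: exp(-r*dt) = 0.996008
Stock lattice S(k, j) with j the centered position index:
  k=0: S(0,+0) = 104.6200
  k=1: S(1,-1) = 82.2628; S(1,+0) = 104.6200; S(1,+1) = 133.0535
  k=2: S(2,-2) = 64.6832; S(2,-1) = 82.2628; S(2,+0) = 104.6200; S(2,+1) = 133.0535; S(2,+2) = 169.2145
  k=3: S(3,-3) = 50.8605; S(3,-2) = 64.6832; S(3,-1) = 82.2628; S(3,+0) = 104.6200; S(3,+1) = 133.0535; S(3,+2) = 169.2145; S(3,+3) = 215.2034
Terminal payoffs V(N, j) = max(K - S_T, 0):
  V(3,-3) = 61.849539; V(3,-2) = 48.026760; V(3,-1) = 30.447247; V(3,+0) = 8.090000; V(3,+1) = 0.000000; V(3,+2) = 0.000000; V(3,+3) = 0.000000
Backward induction: V(k, j) = exp(-r*dt) * [p_u * V(k+1, j+1) + p_m * V(k+1, j) + p_d * V(k+1, j-1)]
  V(2,-2) = exp(-r*dt) * [p_u*30.447247 + p_m*48.026760 + p_d*61.849539] = 47.577848
  V(2,-1) = exp(-r*dt) * [p_u*8.090000 + p_m*30.447247 + p_d*48.026760] = 29.998614
  V(2,+0) = exp(-r*dt) * [p_u*0.000000 + p_m*8.090000 + p_d*30.447247] = 10.781376
  V(2,+1) = exp(-r*dt) * [p_u*0.000000 + p_m*0.000000 + p_d*8.090000] = 1.437353
  V(2,+2) = exp(-r*dt) * [p_u*0.000000 + p_m*0.000000 + p_d*0.000000] = 0.000000
  V(1,-1) = exp(-r*dt) * [p_u*10.781376 + p_m*29.998614 + p_d*47.577848] = 30.036327
  V(1,+0) = exp(-r*dt) * [p_u*1.437353 + p_m*10.781376 + p_d*29.998614] = 12.710585
  V(1,+1) = exp(-r*dt) * [p_u*0.000000 + p_m*1.437353 + p_d*10.781376] = 2.869941
  V(0,+0) = exp(-r*dt) * [p_u*2.869941 + p_m*12.710585 + p_d*30.036327] = 14.219386


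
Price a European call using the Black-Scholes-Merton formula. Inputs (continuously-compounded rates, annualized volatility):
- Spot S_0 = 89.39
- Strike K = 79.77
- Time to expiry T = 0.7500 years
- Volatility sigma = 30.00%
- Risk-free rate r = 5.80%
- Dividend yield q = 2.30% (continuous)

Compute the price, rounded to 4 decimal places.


Answer: Price = 15.4269

Derivation:
d1 = (ln(S/K) + (r - q + 0.5*sigma^2) * T) / (sigma * sqrt(T)) = 0.66919255
d2 = d1 - sigma * sqrt(T) = 0.40938493
exp(-rT) = 0.95743255; exp(-qT) = 0.98289793
C = S_0 * exp(-qT) * N(d1) - K * exp(-rT) * N(d2)
N(d1) = 0.74831367; N(d2) = 0.65887140
C = 89.3900 * 0.98289793 * 0.74831367 - 79.7700 * 0.95743255 * 0.65887140 = 15.4269


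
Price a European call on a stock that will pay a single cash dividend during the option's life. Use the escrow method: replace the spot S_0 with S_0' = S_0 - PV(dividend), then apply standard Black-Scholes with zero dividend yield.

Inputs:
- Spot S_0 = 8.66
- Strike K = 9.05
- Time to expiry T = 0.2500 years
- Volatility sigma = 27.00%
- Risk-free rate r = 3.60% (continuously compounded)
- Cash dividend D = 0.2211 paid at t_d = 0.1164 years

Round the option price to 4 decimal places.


Answer: Price = 0.2505

Derivation:
PV(D) = D * exp(-r * t_d) = 0.2211 * 0.99581837 = 0.22017544
S_0' = S_0 - PV(D) = 8.6600 - 0.22017544 = 8.43982456
d1 = (ln(S_0'/K) + (r + sigma^2/2)*T) / (sigma*sqrt(T)) = -0.38289434
d2 = d1 - sigma*sqrt(T) = -0.51789434
exp(-rT) = 0.99104038
N(d1) = 0.35089905; N(d2) = 0.30226599
C = S_0' * N(d1) - K * exp(-rT) * N(d2) = 8.43982456 * 0.35089905 - 9.0500 * 0.99104038 * 0.30226599 = 0.2505


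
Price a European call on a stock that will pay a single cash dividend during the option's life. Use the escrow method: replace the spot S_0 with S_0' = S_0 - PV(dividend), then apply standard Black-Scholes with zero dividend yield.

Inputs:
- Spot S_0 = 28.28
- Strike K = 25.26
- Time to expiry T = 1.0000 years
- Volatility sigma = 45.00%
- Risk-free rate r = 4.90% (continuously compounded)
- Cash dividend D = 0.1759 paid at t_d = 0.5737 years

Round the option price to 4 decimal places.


PV(D) = D * exp(-r * t_d) = 0.1759 * 0.97228015 = 0.17102408
S_0' = S_0 - PV(D) = 28.2800 - 0.17102408 = 28.10897592
d1 = (ln(S_0'/K) + (r + sigma^2/2)*T) / (sigma*sqrt(T)) = 0.57137075
d2 = d1 - sigma*sqrt(T) = 0.12137075
exp(-rT) = 0.95218113
N(d1) = 0.71612582; N(d2) = 0.54830131
C = S_0' * N(d1) - K * exp(-rT) * N(d2) = 28.10897592 * 0.71612582 - 25.2600 * 0.95218113 * 0.54830131 = 6.9418

Answer: Price = 6.9418


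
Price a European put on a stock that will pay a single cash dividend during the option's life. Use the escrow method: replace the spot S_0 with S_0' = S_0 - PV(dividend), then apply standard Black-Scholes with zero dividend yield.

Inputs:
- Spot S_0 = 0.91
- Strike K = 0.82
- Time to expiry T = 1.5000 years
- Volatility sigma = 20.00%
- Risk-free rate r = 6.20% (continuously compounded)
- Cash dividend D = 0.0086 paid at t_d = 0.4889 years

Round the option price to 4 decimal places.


Answer: Price = 0.0255

Derivation:
PV(D) = D * exp(-r * t_d) = 0.0086 * 0.97014300 = 0.00834323
S_0' = S_0 - PV(D) = 0.9100 - 0.00834323 = 0.90165677
d1 = (ln(S_0'/K) + (r + sigma^2/2)*T) / (sigma*sqrt(T)) = 0.88969381
d2 = d1 - sigma*sqrt(T) = 0.64474484
exp(-rT) = 0.91119350
N(-d1) = 0.18681516; N(-d2) = 0.25954628
P = K * exp(-rT) * N(-d2) - S_0' * N(-d1) = 0.8200 * 0.91119350 * 0.25954628 - 0.90165677 * 0.18681516 = 0.0255


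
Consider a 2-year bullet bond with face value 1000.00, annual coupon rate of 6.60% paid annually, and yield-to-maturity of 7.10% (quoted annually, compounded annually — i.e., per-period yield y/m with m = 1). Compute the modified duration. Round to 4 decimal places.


Answer: Modified duration = 1.8094

Derivation:
Coupon per period c = face * coupon_rate / m = 66.000000
Periods per year m = 1; per-period yield y/m = 0.071000
Number of cashflows N = 2
Cashflows (t years, CF_t, discount factor 1/(1+y/m)^(m*t), PV):
  t = 1.0000: CF_t = 66.000000, DF = 0.933707, PV = 61.624650
  t = 2.0000: CF_t = 1066.000000, DF = 0.871808, PV = 929.347774
Price P = sum_t PV_t = 990.972424
First compute Macaulay numerator sum_t t * PV_t:
  t * PV_t at t = 1.0000: 61.624650
  t * PV_t at t = 2.0000: 1858.695548
Macaulay duration D = 1920.320198 / 990.972424 = 1.937814
Modified duration = D / (1 + y/m) = 1.937814 / (1 + 0.071000) = 1.809350


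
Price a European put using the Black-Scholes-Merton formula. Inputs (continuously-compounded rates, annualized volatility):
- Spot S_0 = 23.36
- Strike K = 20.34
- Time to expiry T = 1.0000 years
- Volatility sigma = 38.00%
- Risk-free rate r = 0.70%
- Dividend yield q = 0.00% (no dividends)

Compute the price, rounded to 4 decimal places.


d1 = (ln(S/K) + (r - q + 0.5*sigma^2) * T) / (sigma * sqrt(T)) = 0.57272570
d2 = d1 - sigma * sqrt(T) = 0.19272570
exp(-rT) = 0.99302444; exp(-qT) = 1.00000000
P = K * exp(-rT) * N(-d2) - S_0 * exp(-qT) * N(-d1)
N(-d1) = 0.28341522; N(-d2) = 0.42358690
P = 20.3400 * 0.99302444 * 0.42358690 - 23.3600 * 1.00000000 * 0.28341522 = 1.9351

Answer: Price = 1.9351


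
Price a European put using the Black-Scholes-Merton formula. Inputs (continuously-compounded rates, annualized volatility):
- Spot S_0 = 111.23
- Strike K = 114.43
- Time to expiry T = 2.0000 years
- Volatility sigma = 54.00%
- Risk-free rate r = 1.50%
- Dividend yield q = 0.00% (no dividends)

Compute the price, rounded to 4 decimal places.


Answer: Price = 32.9639

Derivation:
d1 = (ln(S/K) + (r - q + 0.5*sigma^2) * T) / (sigma * sqrt(T)) = 0.38398104
d2 = d1 - sigma * sqrt(T) = -0.37969428
exp(-rT) = 0.97044553; exp(-qT) = 1.00000000
P = K * exp(-rT) * N(-d2) - S_0 * exp(-qT) * N(-d1)
N(-d1) = 0.35049625; N(-d2) = 0.64791382
P = 114.4300 * 0.97044553 * 0.64791382 - 111.2300 * 1.00000000 * 0.35049625 = 32.9639


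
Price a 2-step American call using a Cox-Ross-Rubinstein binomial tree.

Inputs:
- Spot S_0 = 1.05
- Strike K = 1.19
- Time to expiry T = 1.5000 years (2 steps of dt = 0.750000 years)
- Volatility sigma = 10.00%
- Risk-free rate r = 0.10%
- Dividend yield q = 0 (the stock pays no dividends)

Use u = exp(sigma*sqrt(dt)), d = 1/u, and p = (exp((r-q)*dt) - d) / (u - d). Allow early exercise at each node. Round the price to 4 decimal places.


Answer: Price = V(0,0) = 0.0136

Derivation:
dt = T/N = 0.750000
u = exp(sigma*sqrt(dt)) = 1.090463; d = 1/u = 0.917042
p = (exp((r-q)*dt) - d) / (u - d) = 0.482689
Discount per step: exp(-r*dt) = 0.999250
Stock lattice S(k, i) with i counting down-moves:
  k=0: S(0,0) = 1.0500
  k=1: S(1,0) = 1.1450; S(1,1) = 0.9629
  k=2: S(2,0) = 1.2486; S(2,1) = 1.0500; S(2,2) = 0.8830
Terminal payoffs V(N, i) = max(S_T - K, 0):
  V(2,0) = 0.058565; V(2,1) = 0.000000; V(2,2) = 0.000000
Backward induction: V(k, i) = exp(-r*dt) * [p * V(k+1, i) + (1-p) * V(k+1, i+1)]; then take max(V_cont, immediate exercise) for American.
  V(1,0) = exp(-r*dt) * [p*0.058565 + (1-p)*0.000000] = 0.028248; exercise = 0.000000; V(1,0) = max -> 0.028248
  V(1,1) = exp(-r*dt) * [p*0.000000 + (1-p)*0.000000] = 0.000000; exercise = 0.000000; V(1,1) = max -> 0.000000
  V(0,0) = exp(-r*dt) * [p*0.028248 + (1-p)*0.000000] = 0.013625; exercise = 0.000000; V(0,0) = max -> 0.013625
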